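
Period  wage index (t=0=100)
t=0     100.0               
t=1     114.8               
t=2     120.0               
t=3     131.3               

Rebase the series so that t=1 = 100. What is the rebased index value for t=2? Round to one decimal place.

Rebased(t=2) = 120.0 / 114.8 × 100 = 104.5296

104.5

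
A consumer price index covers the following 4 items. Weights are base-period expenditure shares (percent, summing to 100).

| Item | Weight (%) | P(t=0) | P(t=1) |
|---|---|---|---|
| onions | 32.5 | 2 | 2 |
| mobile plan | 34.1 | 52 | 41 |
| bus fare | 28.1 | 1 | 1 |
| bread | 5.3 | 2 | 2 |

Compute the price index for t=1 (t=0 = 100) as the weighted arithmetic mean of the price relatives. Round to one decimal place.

92.8

onions: 32.5 × (2/2) = 32.5 × 1.000000 = 32.5000
mobile plan: 34.1 × (41/52) = 34.1 × 0.788462 = 26.8865
bus fare: 28.1 × (1/1) = 28.1 × 1.000000 = 28.1000
bread: 5.3 × (2/2) = 5.3 × 1.000000 = 5.3000
Index = Σ wᵢ·(p₁ᵢ/p₀ᵢ) = 32.5000 + 26.8865 + 28.1000 + 5.3000 = 92.7865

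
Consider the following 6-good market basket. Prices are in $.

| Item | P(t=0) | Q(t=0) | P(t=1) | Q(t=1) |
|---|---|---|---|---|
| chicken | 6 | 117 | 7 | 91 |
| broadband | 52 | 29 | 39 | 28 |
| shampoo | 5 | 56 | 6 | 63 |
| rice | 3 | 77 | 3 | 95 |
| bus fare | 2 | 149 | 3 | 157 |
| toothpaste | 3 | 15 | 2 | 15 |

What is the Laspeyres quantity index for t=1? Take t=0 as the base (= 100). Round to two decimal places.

Laspeyres quantity index uses base-period prices as weights.
ΣP(t=0)·Q(t=1) = 6×91 + 52×28 + 5×63 + 3×95 + 2×157 + 3×15 = 546 + 1456 + 315 + 285 + 314 + 45 = 2961
ΣP(t=0)·Q(t=0) = 6×117 + 52×29 + 5×56 + 3×77 + 2×149 + 3×15 = 702 + 1508 + 280 + 231 + 298 + 45 = 3064
Index = 2961 / 3064 × 100 = 96.6384

96.64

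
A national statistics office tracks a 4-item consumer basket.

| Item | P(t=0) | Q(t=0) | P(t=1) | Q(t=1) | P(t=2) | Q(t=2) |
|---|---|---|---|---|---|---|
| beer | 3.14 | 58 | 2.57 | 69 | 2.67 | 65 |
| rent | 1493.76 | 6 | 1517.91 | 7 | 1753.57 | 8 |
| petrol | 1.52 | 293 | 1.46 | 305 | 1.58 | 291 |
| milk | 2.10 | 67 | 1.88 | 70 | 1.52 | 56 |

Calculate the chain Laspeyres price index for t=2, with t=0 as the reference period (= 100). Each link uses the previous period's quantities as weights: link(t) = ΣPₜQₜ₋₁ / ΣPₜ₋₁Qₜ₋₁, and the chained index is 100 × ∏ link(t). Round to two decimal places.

115.59

Link t=0→t=1:
ΣP(t=1)Q(t=0) = 2.57×58 + 1517.91×6 + 1.46×293 + 1.88×67 = 149.06 + 9107.46 + 427.78 + 125.96 = 9810.26
ΣP(t=0)Q(t=0) = 3.14×58 + 1493.76×6 + 1.52×293 + 2.10×67 = 182.12 + 8962.56 + 445.36 + 140.7 = 9730.74
link = 9810.26/9730.74 = 1.008172
Link t=1→t=2:
ΣP(t=2)Q(t=1) = 2.67×69 + 1753.57×7 + 1.58×305 + 1.52×70 = 184.23 + 12274.99 + 481.9 + 106.4 = 13047.52
ΣP(t=1)Q(t=1) = 2.57×69 + 1517.91×7 + 1.46×305 + 1.88×70 = 177.33 + 10625.37 + 445.3 + 131.6 = 11379.6
link = 13047.52/11379.6 = 1.146571
Chained index = 100 × 1.008172 × 1.146571 = 115.5941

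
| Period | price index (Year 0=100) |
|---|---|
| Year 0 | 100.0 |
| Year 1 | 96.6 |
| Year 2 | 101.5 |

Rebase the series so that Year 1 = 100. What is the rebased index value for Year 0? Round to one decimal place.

Rebased(Year 0) = 100.0 / 96.6 × 100 = 103.5197

103.5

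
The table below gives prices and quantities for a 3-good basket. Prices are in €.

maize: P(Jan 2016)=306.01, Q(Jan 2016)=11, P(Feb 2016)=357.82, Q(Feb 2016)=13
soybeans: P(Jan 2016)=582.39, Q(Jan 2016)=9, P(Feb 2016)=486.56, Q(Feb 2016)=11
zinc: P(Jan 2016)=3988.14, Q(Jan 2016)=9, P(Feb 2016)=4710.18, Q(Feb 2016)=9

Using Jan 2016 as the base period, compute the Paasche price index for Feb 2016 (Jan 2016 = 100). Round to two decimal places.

Paasche price index uses current-period quantities as weights.
ΣP(Feb 2016)·Q(Feb 2016) = 357.82×13 + 486.56×11 + 4710.18×9 = 4651.66 + 5352.16 + 42391.62 = 52395.44
ΣP(Jan 2016)·Q(Feb 2016) = 306.01×13 + 582.39×11 + 3988.14×9 = 3978.13 + 6406.29 + 35893.26 = 46277.68
Index = 52395.44 / 46277.68 × 100 = 113.2197

113.22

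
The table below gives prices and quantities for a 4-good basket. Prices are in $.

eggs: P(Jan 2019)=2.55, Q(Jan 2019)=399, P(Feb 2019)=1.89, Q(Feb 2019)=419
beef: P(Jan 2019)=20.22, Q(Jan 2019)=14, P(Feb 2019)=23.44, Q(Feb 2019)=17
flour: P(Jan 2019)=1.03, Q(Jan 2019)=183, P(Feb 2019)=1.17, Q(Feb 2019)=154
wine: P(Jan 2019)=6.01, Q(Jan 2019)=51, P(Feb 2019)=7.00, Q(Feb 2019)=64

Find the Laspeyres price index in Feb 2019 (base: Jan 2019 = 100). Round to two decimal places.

92.08

Laspeyres price index uses base-period quantities as weights.
ΣP(Feb 2019)·Q(Jan 2019) = 1.89×399 + 23.44×14 + 1.17×183 + 7.00×51 = 754.11 + 328.16 + 214.11 + 357 = 1653.38
ΣP(Jan 2019)·Q(Jan 2019) = 2.55×399 + 20.22×14 + 1.03×183 + 6.01×51 = 1017.45 + 283.08 + 188.49 + 306.51 = 1795.53
Index = 1653.38 / 1795.53 × 100 = 92.0831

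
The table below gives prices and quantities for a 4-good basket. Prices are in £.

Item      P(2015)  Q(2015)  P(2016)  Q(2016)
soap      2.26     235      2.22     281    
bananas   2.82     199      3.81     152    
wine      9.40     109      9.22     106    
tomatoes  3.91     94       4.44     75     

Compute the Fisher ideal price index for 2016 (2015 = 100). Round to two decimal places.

107.78

Laspeyres component (base-period weights):
ΣP(2016)Q(2015) = 2.22×235 + 3.81×199 + 9.22×109 + 4.44×94 = 521.7 + 758.19 + 1004.98 + 417.36 = 2702.23
ΣP(2015)Q(2015) = 2.26×235 + 2.82×199 + 9.40×109 + 3.91×94 = 531.1 + 561.18 + 1024.6 + 367.54 = 2484.42
L = 2702.23 / 2484.42 × 100 = 108.7670
Paasche component (current-period weights):
ΣP(2016)Q(2016) = 2.22×281 + 3.81×152 + 9.22×106 + 4.44×75 = 623.82 + 579.12 + 977.32 + 333 = 2513.26
ΣP(2015)Q(2016) = 2.26×281 + 2.82×152 + 9.40×106 + 3.91×75 = 635.06 + 428.64 + 996.4 + 293.25 = 2353.35
P = 2513.26 / 2353.35 × 100 = 106.7950
Fisher = √(L × P) = √(108.7670 × 106.7950) = 107.7765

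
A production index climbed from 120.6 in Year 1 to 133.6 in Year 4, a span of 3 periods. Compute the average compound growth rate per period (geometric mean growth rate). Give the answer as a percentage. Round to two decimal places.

Growth factor = (133.6/120.6)^(1/3) = (1.107794)^(1/3) = 1.034713
Growth rate = 1.034713 − 1 = 0.034713 = 3.4713%

3.47%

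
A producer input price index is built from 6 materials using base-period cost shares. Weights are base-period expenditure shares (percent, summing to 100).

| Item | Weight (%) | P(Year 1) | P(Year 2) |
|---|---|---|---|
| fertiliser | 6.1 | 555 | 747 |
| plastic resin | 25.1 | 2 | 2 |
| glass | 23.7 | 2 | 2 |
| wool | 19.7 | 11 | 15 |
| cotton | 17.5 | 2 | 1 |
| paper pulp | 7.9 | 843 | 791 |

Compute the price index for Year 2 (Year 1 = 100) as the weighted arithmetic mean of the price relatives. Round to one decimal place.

100.0

fertiliser: 6.1 × (747/555) = 6.1 × 1.345946 = 8.2103
plastic resin: 25.1 × (2/2) = 25.1 × 1.000000 = 25.1000
glass: 23.7 × (2/2) = 23.7 × 1.000000 = 23.7000
wool: 19.7 × (15/11) = 19.7 × 1.363636 = 26.8636
cotton: 17.5 × (1/2) = 17.5 × 0.500000 = 8.7500
paper pulp: 7.9 × (791/843) = 7.9 × 0.938316 = 7.4127
Index = Σ wᵢ·(p₁ᵢ/p₀ᵢ) = 8.2103 + 25.1000 + 23.7000 + 26.8636 + 8.7500 + 7.4127 = 100.0366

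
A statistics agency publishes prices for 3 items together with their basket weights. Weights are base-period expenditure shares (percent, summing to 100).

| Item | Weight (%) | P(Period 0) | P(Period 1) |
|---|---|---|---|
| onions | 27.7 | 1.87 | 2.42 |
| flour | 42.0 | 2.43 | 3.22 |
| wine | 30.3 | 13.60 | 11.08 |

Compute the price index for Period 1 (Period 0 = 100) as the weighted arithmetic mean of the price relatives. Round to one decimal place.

116.2

onions: 27.7 × (2.42/1.87) = 27.7 × 1.294118 = 35.8471
flour: 42.0 × (3.22/2.43) = 42.0 × 1.325103 = 55.6543
wine: 30.3 × (11.08/13.60) = 30.3 × 0.814706 = 24.6856
Index = Σ wᵢ·(p₁ᵢ/p₀ᵢ) = 35.8471 + 55.6543 + 24.6856 = 116.1870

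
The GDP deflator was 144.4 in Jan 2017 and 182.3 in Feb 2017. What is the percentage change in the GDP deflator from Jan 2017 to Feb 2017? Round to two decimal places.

Change = (182.3 − 144.4) / 144.4 × 100
       = 37.9 / 144.4 × 100 = 26.2465%

26.25%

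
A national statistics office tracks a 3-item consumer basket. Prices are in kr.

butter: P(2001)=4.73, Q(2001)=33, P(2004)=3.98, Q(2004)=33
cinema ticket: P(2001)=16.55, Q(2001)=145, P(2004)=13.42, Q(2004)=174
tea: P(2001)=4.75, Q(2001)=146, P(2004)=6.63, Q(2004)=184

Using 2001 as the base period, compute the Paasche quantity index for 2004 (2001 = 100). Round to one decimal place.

Paasche quantity index uses current-period prices as weights.
ΣP(2004)·Q(2004) = 3.98×33 + 13.42×174 + 6.63×184 = 131.34 + 2335.08 + 1219.92 = 3686.34
ΣP(2004)·Q(2001) = 3.98×33 + 13.42×145 + 6.63×146 = 131.34 + 1945.9 + 967.98 = 3045.22
Index = 3686.34 / 3045.22 × 100 = 121.0533

121.1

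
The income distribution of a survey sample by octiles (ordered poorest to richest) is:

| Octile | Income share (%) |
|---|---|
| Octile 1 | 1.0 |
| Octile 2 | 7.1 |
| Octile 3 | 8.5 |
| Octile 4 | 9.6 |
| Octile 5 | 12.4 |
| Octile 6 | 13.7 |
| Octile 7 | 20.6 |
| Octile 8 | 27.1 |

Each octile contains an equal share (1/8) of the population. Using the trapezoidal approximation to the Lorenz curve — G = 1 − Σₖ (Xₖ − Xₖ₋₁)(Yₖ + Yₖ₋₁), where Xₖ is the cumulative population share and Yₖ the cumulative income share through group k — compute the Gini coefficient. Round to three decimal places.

0.336

Cumulative income shares Yₖ: 0.0100, 0.0810, 0.1660, 0.2620, 0.3860, 0.5230, 0.7290, 1.0000
Σ (Xₖ−Xₖ₋₁)(Yₖ+Yₖ₋₁) = (1/8)(0.0100+0.0000) + (1/8)(0.0810+0.0100) + (1/8)(0.1660+0.0810) + (1/8)(0.2620+0.1660) + (1/8)(0.3860+0.2620) + (1/8)(0.5230+0.3860) + (1/8)(0.7290+0.5230) + (1/8)(1.0000+0.7290)
  = 0.0013 + 0.0114 + 0.0309 + 0.0535 + 0.0810 + 0.1136 + 0.1565 + 0.2161 = 0.6643
G = 1 − 0.6643 = 0.3357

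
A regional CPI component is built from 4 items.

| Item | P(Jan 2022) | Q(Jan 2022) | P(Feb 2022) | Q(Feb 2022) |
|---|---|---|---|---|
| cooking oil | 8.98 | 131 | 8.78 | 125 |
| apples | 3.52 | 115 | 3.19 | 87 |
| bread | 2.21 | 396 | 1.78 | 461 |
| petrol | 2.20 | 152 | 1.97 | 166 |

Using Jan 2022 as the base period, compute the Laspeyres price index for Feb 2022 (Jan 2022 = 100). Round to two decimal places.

90.35

Laspeyres price index uses base-period quantities as weights.
ΣP(Feb 2022)·Q(Jan 2022) = 8.78×131 + 3.19×115 + 1.78×396 + 1.97×152 = 1150.18 + 366.85 + 704.88 + 299.44 = 2521.35
ΣP(Jan 2022)·Q(Jan 2022) = 8.98×131 + 3.52×115 + 2.21×396 + 2.20×152 = 1176.38 + 404.8 + 875.16 + 334.4 = 2790.74
Index = 2521.35 / 2790.74 × 100 = 90.3470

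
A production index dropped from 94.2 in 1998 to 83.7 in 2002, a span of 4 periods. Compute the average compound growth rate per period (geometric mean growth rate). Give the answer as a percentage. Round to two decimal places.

-2.91%

Growth factor = (83.7/94.2)^(1/4) = (0.888535)^(1/4) = 0.970887
Growth rate = 0.970887 − 1 = -0.029113 = -2.9113%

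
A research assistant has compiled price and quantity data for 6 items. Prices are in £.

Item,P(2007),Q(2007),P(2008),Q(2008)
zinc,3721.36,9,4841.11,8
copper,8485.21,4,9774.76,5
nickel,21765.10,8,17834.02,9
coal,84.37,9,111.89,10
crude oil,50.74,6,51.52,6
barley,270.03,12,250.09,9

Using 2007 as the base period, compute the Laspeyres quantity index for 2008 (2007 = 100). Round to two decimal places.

110.50

Laspeyres quantity index uses base-period prices as weights.
ΣP(2007)·Q(2008) = 3721.36×8 + 8485.21×5 + 21765.10×9 + 84.37×10 + 50.74×6 + 270.03×9 = 29770.88 + 42426.05 + 195885.9 + 843.7 + 304.44 + 2430.27 = 271661.24
ΣP(2007)·Q(2007) = 3721.36×9 + 8485.21×4 + 21765.10×8 + 84.37×9 + 50.74×6 + 270.03×12 = 33492.24 + 33940.84 + 174120.8 + 759.33 + 304.44 + 3240.36 = 245858.01
Index = 271661.24 / 245858.01 × 100 = 110.4952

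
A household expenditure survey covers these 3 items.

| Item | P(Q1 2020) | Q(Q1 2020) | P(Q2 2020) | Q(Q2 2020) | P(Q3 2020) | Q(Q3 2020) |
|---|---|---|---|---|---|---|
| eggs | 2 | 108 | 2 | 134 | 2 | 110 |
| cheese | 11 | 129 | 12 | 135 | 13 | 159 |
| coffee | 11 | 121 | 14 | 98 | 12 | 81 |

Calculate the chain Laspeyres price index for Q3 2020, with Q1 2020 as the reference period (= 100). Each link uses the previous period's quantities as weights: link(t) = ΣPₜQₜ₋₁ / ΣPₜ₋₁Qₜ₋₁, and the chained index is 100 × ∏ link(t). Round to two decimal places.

114.41

Link Q1 2020→Q2 2020:
ΣP(Q2 2020)Q(Q1 2020) = 2×108 + 12×129 + 14×121 = 216 + 1548 + 1694 = 3458
ΣP(Q1 2020)Q(Q1 2020) = 2×108 + 11×129 + 11×121 = 216 + 1419 + 1331 = 2966
link = 3458/2966 = 1.165880
Link Q2 2020→Q3 2020:
ΣP(Q3 2020)Q(Q2 2020) = 2×134 + 13×135 + 12×98 = 268 + 1755 + 1176 = 3199
ΣP(Q2 2020)Q(Q2 2020) = 2×134 + 12×135 + 14×98 = 268 + 1620 + 1372 = 3260
link = 3199/3260 = 0.981288
Chained index = 100 × 1.165880 × 0.981288 = 114.4064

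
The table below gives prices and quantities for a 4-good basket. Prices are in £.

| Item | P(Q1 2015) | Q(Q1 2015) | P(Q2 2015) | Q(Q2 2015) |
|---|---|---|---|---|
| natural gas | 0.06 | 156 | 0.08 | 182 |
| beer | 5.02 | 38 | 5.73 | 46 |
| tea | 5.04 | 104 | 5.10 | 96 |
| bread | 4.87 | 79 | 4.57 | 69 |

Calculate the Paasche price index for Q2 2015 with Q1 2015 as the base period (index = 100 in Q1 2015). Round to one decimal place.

Paasche price index uses current-period quantities as weights.
ΣP(Q2 2015)·Q(Q2 2015) = 0.08×182 + 5.73×46 + 5.10×96 + 4.57×69 = 14.56 + 263.58 + 489.6 + 315.33 = 1083.07
ΣP(Q1 2015)·Q(Q2 2015) = 0.06×182 + 5.02×46 + 5.04×96 + 4.87×69 = 10.92 + 230.92 + 483.84 + 336.03 = 1061.71
Index = 1083.07 / 1061.71 × 100 = 102.0118

102.0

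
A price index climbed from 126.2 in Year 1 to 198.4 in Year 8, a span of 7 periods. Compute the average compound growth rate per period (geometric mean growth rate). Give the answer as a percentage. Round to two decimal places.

6.68%

Growth factor = (198.4/126.2)^(1/7) = (1.572108)^(1/7) = 1.066765
Growth rate = 1.066765 − 1 = 0.066765 = 6.6765%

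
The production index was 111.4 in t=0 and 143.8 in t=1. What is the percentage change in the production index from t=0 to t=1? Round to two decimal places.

Change = (143.8 − 111.4) / 111.4 × 100
       = 32.4 / 111.4 × 100 = 29.0844%

29.08%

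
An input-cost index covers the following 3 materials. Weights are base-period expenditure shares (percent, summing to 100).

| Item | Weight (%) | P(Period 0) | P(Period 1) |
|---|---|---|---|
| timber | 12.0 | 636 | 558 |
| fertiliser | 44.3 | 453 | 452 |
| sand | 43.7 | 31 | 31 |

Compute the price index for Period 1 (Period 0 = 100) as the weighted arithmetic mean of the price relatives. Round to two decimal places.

98.43

timber: 12.0 × (558/636) = 12.0 × 0.877358 = 10.5283
fertiliser: 44.3 × (452/453) = 44.3 × 0.997792 = 44.2022
sand: 43.7 × (31/31) = 43.7 × 1.000000 = 43.7000
Index = Σ wᵢ·(p₁ᵢ/p₀ᵢ) = 10.5283 + 44.2022 + 43.7000 = 98.4305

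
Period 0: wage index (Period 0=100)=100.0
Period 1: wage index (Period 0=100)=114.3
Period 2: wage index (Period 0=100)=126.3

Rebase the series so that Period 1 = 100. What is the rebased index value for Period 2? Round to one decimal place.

110.5

Rebased(Period 2) = 126.3 / 114.3 × 100 = 110.4987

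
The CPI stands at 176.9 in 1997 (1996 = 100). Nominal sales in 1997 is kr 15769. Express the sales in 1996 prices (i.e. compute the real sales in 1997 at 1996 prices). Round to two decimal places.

Real = Nominal ÷ (Index/100) = 15769 ÷ (176.9/100)
     = 15769 ÷ 1.769 = 8914.0757

8914.08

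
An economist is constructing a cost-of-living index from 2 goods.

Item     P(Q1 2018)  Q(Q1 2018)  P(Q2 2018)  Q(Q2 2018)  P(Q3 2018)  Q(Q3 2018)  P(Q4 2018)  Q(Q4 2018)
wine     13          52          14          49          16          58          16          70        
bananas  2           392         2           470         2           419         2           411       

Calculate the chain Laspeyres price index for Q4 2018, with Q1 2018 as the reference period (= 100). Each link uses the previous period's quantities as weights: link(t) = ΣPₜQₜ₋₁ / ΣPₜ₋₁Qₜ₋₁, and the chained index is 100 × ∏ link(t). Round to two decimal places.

109.80

Link Q1 2018→Q2 2018:
ΣP(Q2 2018)Q(Q1 2018) = 14×52 + 2×392 = 728 + 784 = 1512
ΣP(Q1 2018)Q(Q1 2018) = 13×52 + 2×392 = 676 + 784 = 1460
link = 1512/1460 = 1.035616
Link Q2 2018→Q3 2018:
ΣP(Q3 2018)Q(Q2 2018) = 16×49 + 2×470 = 784 + 940 = 1724
ΣP(Q2 2018)Q(Q2 2018) = 14×49 + 2×470 = 686 + 940 = 1626
link = 1724/1626 = 1.060271
Link Q3 2018→Q4 2018:
ΣP(Q4 2018)Q(Q3 2018) = 16×58 + 2×419 = 928 + 838 = 1766
ΣP(Q3 2018)Q(Q3 2018) = 16×58 + 2×419 = 928 + 838 = 1766
link = 1766/1766 = 1.000000
Chained index = 100 × 1.035616 × 1.060271 × 1.000000 = 109.8034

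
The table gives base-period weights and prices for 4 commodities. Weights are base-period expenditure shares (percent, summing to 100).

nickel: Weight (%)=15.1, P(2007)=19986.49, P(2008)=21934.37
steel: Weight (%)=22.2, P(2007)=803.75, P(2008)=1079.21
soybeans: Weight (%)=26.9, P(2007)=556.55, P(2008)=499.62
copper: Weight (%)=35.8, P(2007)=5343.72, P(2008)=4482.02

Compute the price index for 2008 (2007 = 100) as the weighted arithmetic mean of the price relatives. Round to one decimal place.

nickel: 15.1 × (21934.37/19986.49) = 15.1 × 1.097460 = 16.5716
steel: 22.2 × (1079.21/803.75) = 22.2 × 1.342719 = 29.8084
soybeans: 26.9 × (499.62/556.55) = 26.9 × 0.897709 = 24.1484
copper: 35.8 × (4482.02/5343.72) = 35.8 × 0.838745 = 30.0271
Index = Σ wᵢ·(p₁ᵢ/p₀ᵢ) = 16.5716 + 29.8084 + 24.1484 + 30.0271 = 100.5555

100.6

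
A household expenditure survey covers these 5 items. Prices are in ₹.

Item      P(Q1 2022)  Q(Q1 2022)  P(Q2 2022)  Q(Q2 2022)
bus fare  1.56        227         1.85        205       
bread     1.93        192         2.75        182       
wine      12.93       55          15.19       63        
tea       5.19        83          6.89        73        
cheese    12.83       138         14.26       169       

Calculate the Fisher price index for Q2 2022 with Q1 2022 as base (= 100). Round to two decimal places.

Laspeyres component (base-period weights):
ΣP(Q2 2022)Q(Q1 2022) = 1.85×227 + 2.75×192 + 15.19×55 + 6.89×83 + 14.26×138 = 419.95 + 528 + 835.45 + 571.87 + 1967.88 = 4323.15
ΣP(Q1 2022)Q(Q1 2022) = 1.56×227 + 1.93×192 + 12.93×55 + 5.19×83 + 12.83×138 = 354.12 + 370.56 + 711.15 + 430.77 + 1770.54 = 3637.14
L = 4323.15 / 3637.14 × 100 = 118.8612
Paasche component (current-period weights):
ΣP(Q2 2022)Q(Q2 2022) = 1.85×205 + 2.75×182 + 15.19×63 + 6.89×73 + 14.26×169 = 379.25 + 500.5 + 956.97 + 502.97 + 2409.94 = 4749.63
ΣP(Q1 2022)Q(Q2 2022) = 1.56×205 + 1.93×182 + 12.93×63 + 5.19×73 + 12.83×169 = 319.8 + 351.26 + 814.59 + 378.87 + 2168.27 = 4032.79
P = 4749.63 / 4032.79 × 100 = 117.7753
Fisher = √(L × P) = √(118.8612 × 117.7753) = 118.3170

118.32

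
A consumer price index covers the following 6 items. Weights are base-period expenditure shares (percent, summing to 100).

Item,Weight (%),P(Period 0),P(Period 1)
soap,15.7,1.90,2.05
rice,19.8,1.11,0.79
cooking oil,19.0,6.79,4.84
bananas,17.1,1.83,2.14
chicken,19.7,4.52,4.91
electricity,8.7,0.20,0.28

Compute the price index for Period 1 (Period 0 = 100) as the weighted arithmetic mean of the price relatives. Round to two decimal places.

98.15

soap: 15.7 × (2.05/1.90) = 15.7 × 1.078947 = 16.9395
rice: 19.8 × (0.79/1.11) = 19.8 × 0.711712 = 14.0919
cooking oil: 19.0 × (4.84/6.79) = 19.0 × 0.712813 = 13.5434
bananas: 17.1 × (2.14/1.83) = 17.1 × 1.169399 = 19.9967
chicken: 19.7 × (4.91/4.52) = 19.7 × 1.086283 = 21.3998
electricity: 8.7 × (0.28/0.20) = 8.7 × 1.400000 = 12.1800
Index = Σ wᵢ·(p₁ᵢ/p₀ᵢ) = 16.9395 + 14.0919 + 13.5434 + 19.9967 + 21.3998 + 12.1800 = 98.1513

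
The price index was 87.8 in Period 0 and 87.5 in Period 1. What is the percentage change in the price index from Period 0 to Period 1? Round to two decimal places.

-0.34%

Change = (87.5 − 87.8) / 87.8 × 100
       = -0.3 / 87.8 × 100 = -0.3417%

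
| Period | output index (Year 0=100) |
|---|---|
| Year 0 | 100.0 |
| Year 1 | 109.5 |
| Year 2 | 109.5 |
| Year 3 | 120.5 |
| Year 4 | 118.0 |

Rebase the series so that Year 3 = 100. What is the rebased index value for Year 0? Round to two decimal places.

82.99

Rebased(Year 0) = 100.0 / 120.5 × 100 = 82.9876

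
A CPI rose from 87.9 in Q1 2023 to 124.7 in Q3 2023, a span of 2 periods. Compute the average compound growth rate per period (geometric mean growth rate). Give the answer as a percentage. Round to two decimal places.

19.11%

Growth factor = (124.7/87.9)^(1/2) = (1.418658)^(1/2) = 1.191074
Growth rate = 1.191074 − 1 = 0.191074 = 19.1074%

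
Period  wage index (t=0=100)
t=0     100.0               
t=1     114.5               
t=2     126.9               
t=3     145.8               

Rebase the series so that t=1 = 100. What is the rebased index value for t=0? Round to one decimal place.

87.3

Rebased(t=0) = 100.0 / 114.5 × 100 = 87.3362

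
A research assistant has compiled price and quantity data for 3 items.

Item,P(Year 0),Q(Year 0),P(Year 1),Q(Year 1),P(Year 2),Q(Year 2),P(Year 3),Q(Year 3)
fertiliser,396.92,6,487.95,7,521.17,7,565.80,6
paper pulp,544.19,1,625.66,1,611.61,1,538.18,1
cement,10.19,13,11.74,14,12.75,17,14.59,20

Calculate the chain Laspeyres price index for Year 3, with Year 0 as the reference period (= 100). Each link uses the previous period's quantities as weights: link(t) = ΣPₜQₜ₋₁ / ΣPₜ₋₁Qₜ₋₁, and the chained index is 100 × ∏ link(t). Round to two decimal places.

Link Year 0→Year 1:
ΣP(Year 1)Q(Year 0) = 487.95×6 + 625.66×1 + 11.74×13 = 2927.7 + 625.66 + 152.62 = 3705.98
ΣP(Year 0)Q(Year 0) = 396.92×6 + 544.19×1 + 10.19×13 = 2381.52 + 544.19 + 132.47 = 3058.18
link = 3705.98/3058.18 = 1.211825
Link Year 1→Year 2:
ΣP(Year 2)Q(Year 1) = 521.17×7 + 611.61×1 + 12.75×14 = 3648.19 + 611.61 + 178.5 = 4438.3
ΣP(Year 1)Q(Year 1) = 487.95×7 + 625.66×1 + 11.74×14 = 3415.65 + 625.66 + 164.36 = 4205.67
link = 4438.3/4205.67 = 1.055313
Link Year 2→Year 3:
ΣP(Year 3)Q(Year 2) = 565.80×7 + 538.18×1 + 14.59×17 = 3960.6 + 538.18 + 248.03 = 4746.81
ΣP(Year 2)Q(Year 2) = 521.17×7 + 611.61×1 + 12.75×17 = 3648.19 + 611.61 + 216.75 = 4476.55
link = 4746.81/4476.55 = 1.060372
Chained index = 100 × 1.211825 × 1.055313 × 1.060372 = 135.6063

135.61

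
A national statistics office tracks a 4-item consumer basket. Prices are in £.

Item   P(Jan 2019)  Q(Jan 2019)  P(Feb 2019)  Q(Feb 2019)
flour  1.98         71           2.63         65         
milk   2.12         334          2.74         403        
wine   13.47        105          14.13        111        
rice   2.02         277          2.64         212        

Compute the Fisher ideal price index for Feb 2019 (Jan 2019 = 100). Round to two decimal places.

Laspeyres component (base-period weights):
ΣP(Feb 2019)Q(Jan 2019) = 2.63×71 + 2.74×334 + 14.13×105 + 2.64×277 = 186.73 + 915.16 + 1483.65 + 731.28 = 3316.82
ΣP(Jan 2019)Q(Jan 2019) = 1.98×71 + 2.12×334 + 13.47×105 + 2.02×277 = 140.58 + 708.08 + 1414.35 + 559.54 = 2822.55
L = 3316.82 / 2822.55 × 100 = 117.5115
Paasche component (current-period weights):
ΣP(Feb 2019)Q(Feb 2019) = 2.63×65 + 2.74×403 + 14.13×111 + 2.64×212 = 170.95 + 1104.22 + 1568.43 + 559.68 = 3403.28
ΣP(Jan 2019)Q(Feb 2019) = 1.98×65 + 2.12×403 + 13.47×111 + 2.02×212 = 128.7 + 854.36 + 1495.17 + 428.24 = 2906.47
P = 3403.28 / 2906.47 × 100 = 117.0932
Fisher = √(L × P) = √(117.5115 × 117.0932) = 117.3022

117.30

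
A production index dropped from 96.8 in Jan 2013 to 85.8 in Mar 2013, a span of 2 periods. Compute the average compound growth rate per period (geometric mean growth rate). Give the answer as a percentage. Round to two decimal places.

-5.85%

Growth factor = (85.8/96.8)^(1/2) = (0.886364)^(1/2) = 0.941469
Growth rate = 0.941469 − 1 = -0.058531 = -5.8531%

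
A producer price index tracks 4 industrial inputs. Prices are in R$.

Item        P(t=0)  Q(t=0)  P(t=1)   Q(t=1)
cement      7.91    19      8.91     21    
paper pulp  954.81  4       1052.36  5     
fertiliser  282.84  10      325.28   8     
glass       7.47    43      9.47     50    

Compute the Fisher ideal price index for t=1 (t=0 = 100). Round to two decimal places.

Laspeyres component (base-period weights):
ΣP(t=1)Q(t=0) = 8.91×19 + 1052.36×4 + 325.28×10 + 9.47×43 = 169.29 + 4209.44 + 3252.8 + 407.21 = 8038.74
ΣP(t=0)Q(t=0) = 7.91×19 + 954.81×4 + 282.84×10 + 7.47×43 = 150.29 + 3819.24 + 2828.4 + 321.21 = 7119.14
L = 8038.74 / 7119.14 × 100 = 112.9173
Paasche component (current-period weights):
ΣP(t=1)Q(t=1) = 8.91×21 + 1052.36×5 + 325.28×8 + 9.47×50 = 187.11 + 5261.8 + 2602.24 + 473.5 = 8524.65
ΣP(t=0)Q(t=1) = 7.91×21 + 954.81×5 + 282.84×8 + 7.47×50 = 166.11 + 4774.05 + 2262.72 + 373.5 = 7576.38
P = 8524.65 / 7576.38 × 100 = 112.5161
Fisher = √(L × P) = √(112.9173 × 112.5161) = 112.7165

112.72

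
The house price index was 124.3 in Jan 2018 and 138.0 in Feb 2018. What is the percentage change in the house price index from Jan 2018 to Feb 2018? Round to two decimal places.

Change = (138.0 − 124.3) / 124.3 × 100
       = 13.7 / 124.3 × 100 = 11.0217%

11.02%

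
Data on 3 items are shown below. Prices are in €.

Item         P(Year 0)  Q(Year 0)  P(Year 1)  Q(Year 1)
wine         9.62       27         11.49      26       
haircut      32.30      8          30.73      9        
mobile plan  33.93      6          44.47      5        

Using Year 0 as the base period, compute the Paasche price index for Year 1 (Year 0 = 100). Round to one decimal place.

112.3

Paasche price index uses current-period quantities as weights.
ΣP(Year 1)·Q(Year 1) = 11.49×26 + 30.73×9 + 44.47×5 = 298.74 + 276.57 + 222.35 = 797.66
ΣP(Year 0)·Q(Year 1) = 9.62×26 + 32.30×9 + 33.93×5 = 250.12 + 290.7 + 169.65 = 710.47
Index = 797.66 / 710.47 × 100 = 112.2722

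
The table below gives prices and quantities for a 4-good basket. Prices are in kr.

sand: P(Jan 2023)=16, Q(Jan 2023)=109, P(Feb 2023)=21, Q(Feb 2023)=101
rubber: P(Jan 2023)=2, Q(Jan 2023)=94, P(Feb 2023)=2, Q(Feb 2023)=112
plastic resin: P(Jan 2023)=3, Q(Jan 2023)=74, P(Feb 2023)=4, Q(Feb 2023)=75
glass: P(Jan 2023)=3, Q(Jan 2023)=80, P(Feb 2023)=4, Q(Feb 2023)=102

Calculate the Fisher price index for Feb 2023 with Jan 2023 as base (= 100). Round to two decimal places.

128.98

Laspeyres component (base-period weights):
ΣP(Feb 2023)Q(Jan 2023) = 21×109 + 2×94 + 4×74 + 4×80 = 2289 + 188 + 296 + 320 = 3093
ΣP(Jan 2023)Q(Jan 2023) = 16×109 + 2×94 + 3×74 + 3×80 = 1744 + 188 + 222 + 240 = 2394
L = 3093 / 2394 × 100 = 129.1980
Paasche component (current-period weights):
ΣP(Feb 2023)Q(Feb 2023) = 21×101 + 2×112 + 4×75 + 4×102 = 2121 + 224 + 300 + 408 = 3053
ΣP(Jan 2023)Q(Feb 2023) = 16×101 + 2×112 + 3×75 + 3×102 = 1616 + 224 + 225 + 306 = 2371
P = 3053 / 2371 × 100 = 128.7642
Fisher = √(L × P) = √(129.1980 × 128.7642) = 128.9809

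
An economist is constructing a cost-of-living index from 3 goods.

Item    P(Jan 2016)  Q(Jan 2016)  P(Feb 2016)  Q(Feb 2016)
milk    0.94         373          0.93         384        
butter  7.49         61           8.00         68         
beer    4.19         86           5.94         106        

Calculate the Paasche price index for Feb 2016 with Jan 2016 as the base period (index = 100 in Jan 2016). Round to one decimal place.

116.5

Paasche price index uses current-period quantities as weights.
ΣP(Feb 2016)·Q(Feb 2016) = 0.93×384 + 8.00×68 + 5.94×106 = 357.12 + 544 + 629.64 = 1530.76
ΣP(Jan 2016)·Q(Feb 2016) = 0.94×384 + 7.49×68 + 4.19×106 = 360.96 + 509.32 + 444.14 = 1314.42
Index = 1530.76 / 1314.42 × 100 = 116.4590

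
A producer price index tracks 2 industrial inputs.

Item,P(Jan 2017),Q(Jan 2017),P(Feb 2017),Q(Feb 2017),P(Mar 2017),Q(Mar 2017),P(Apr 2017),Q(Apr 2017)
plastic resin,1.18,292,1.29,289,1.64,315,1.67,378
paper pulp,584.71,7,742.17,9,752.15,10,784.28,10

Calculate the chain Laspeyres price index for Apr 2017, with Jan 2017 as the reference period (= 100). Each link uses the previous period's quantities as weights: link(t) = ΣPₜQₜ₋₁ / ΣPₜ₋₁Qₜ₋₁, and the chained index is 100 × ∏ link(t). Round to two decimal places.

134.27

Link Jan 2017→Feb 2017:
ΣP(Feb 2017)Q(Jan 2017) = 1.29×292 + 742.17×7 = 376.68 + 5195.19 = 5571.87
ΣP(Jan 2017)Q(Jan 2017) = 1.18×292 + 584.71×7 = 344.56 + 4092.97 = 4437.53
link = 5571.87/4437.53 = 1.255624
Link Feb 2017→Mar 2017:
ΣP(Mar 2017)Q(Feb 2017) = 1.64×289 + 752.15×9 = 473.96 + 6769.35 = 7243.31
ΣP(Feb 2017)Q(Feb 2017) = 1.29×289 + 742.17×9 = 372.81 + 6679.53 = 7052.34
link = 7243.31/7052.34 = 1.027079
Link Mar 2017→Apr 2017:
ΣP(Apr 2017)Q(Mar 2017) = 1.67×315 + 784.28×10 = 526.05 + 7842.8 = 8368.85
ΣP(Mar 2017)Q(Mar 2017) = 1.64×315 + 752.15×10 = 516.6 + 7521.5 = 8038.1
link = 8368.85/8038.1 = 1.041148
Chained index = 100 × 1.255624 × 1.027079 × 1.041148 = 134.2690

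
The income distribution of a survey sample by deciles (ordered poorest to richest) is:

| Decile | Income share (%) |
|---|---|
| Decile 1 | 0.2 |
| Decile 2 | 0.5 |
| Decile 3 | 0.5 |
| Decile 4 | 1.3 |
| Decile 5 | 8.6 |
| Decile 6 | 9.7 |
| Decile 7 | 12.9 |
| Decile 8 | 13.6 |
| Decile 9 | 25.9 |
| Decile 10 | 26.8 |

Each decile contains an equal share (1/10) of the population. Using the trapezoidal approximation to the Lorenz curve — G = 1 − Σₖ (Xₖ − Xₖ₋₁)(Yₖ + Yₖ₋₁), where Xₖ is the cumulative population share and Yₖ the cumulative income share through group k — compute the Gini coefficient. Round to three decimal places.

0.519

Cumulative income shares Yₖ: 0.0020, 0.0070, 0.0120, 0.0250, 0.1110, 0.2080, 0.3370, 0.4730, 0.7320, 1.0000
Σ (Xₖ−Xₖ₋₁)(Yₖ+Yₖ₋₁) = (1/10)(0.0020+0.0000) + (1/10)(0.0070+0.0020) + (1/10)(0.0120+0.0070) + (1/10)(0.0250+0.0120) + (1/10)(0.1110+0.0250) + (1/10)(0.2080+0.1110) + (1/10)(0.3370+0.2080) + (1/10)(0.4730+0.3370) + (1/10)(0.7320+0.4730) + (1/10)(1.0000+0.7320)
  = 0.0002 + 0.0009 + 0.0019 + 0.0037 + 0.0136 + 0.0319 + 0.0545 + 0.0810 + 0.1205 + 0.1732 = 0.4814
G = 1 − 0.4814 = 0.5186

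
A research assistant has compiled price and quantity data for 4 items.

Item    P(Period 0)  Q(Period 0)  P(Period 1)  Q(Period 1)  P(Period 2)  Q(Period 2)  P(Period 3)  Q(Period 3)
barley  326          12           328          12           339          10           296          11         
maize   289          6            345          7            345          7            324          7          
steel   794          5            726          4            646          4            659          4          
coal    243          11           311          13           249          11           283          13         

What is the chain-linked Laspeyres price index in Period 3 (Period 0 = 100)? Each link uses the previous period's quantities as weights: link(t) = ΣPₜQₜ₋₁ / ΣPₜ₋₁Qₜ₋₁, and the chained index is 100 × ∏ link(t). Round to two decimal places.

96.97

Link Period 0→Period 1:
ΣP(Period 1)Q(Period 0) = 328×12 + 345×6 + 726×5 + 311×11 = 3936 + 2070 + 3630 + 3421 = 13057
ΣP(Period 0)Q(Period 0) = 326×12 + 289×6 + 794×5 + 243×11 = 3912 + 1734 + 3970 + 2673 = 12289
link = 13057/12289 = 1.062495
Link Period 1→Period 2:
ΣP(Period 2)Q(Period 1) = 339×12 + 345×7 + 646×4 + 249×13 = 4068 + 2415 + 2584 + 3237 = 12304
ΣP(Period 1)Q(Period 1) = 328×12 + 345×7 + 726×4 + 311×13 = 3936 + 2415 + 2904 + 4043 = 13298
link = 12304/13298 = 0.925252
Link Period 2→Period 3:
ΣP(Period 3)Q(Period 2) = 296×10 + 324×7 + 659×4 + 283×11 = 2960 + 2268 + 2636 + 3113 = 10977
ΣP(Period 2)Q(Period 2) = 339×10 + 345×7 + 646×4 + 249×11 = 3390 + 2415 + 2584 + 2739 = 11128
link = 10977/11128 = 0.986431
Chained index = 100 × 1.062495 × 0.925252 × 0.986431 = 96.9736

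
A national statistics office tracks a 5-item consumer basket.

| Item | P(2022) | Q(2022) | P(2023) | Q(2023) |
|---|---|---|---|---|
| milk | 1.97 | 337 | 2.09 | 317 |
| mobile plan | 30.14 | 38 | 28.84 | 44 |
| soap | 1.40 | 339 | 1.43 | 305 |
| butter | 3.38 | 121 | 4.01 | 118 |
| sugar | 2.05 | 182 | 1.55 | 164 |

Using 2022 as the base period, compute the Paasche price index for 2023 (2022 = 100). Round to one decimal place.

99.4

Paasche price index uses current-period quantities as weights.
ΣP(2023)·Q(2023) = 2.09×317 + 28.84×44 + 1.43×305 + 4.01×118 + 1.55×164 = 662.53 + 1268.96 + 436.15 + 473.18 + 254.2 = 3095.02
ΣP(2022)·Q(2023) = 1.97×317 + 30.14×44 + 1.40×305 + 3.38×118 + 2.05×164 = 624.49 + 1326.16 + 427 + 398.84 + 336.2 = 3112.69
Index = 3095.02 / 3112.69 × 100 = 99.4323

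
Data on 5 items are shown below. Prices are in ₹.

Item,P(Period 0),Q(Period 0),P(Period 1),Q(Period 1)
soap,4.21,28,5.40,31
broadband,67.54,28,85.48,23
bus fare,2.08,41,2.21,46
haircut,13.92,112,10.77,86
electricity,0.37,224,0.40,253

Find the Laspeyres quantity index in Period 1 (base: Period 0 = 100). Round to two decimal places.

82.18

Laspeyres quantity index uses base-period prices as weights.
ΣP(Period 0)·Q(Period 1) = 4.21×31 + 67.54×23 + 2.08×46 + 13.92×86 + 0.37×253 = 130.51 + 1553.42 + 95.68 + 1197.12 + 93.61 = 3070.34
ΣP(Period 0)·Q(Period 0) = 4.21×28 + 67.54×28 + 2.08×41 + 13.92×112 + 0.37×224 = 117.88 + 1891.12 + 85.28 + 1559.04 + 82.88 = 3736.2
Index = 3070.34 / 3736.2 × 100 = 82.1781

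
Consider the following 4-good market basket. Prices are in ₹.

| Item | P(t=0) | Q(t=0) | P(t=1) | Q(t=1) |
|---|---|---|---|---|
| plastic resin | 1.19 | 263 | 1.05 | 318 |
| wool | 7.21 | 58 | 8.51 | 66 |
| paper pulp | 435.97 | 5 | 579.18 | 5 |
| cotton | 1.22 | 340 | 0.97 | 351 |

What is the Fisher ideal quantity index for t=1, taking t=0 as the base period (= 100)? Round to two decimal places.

103.76

Laspeyres component (base-period weights):
ΣP(t=0)Q(t=1) = 1.19×318 + 7.21×66 + 435.97×5 + 1.22×351 = 378.42 + 475.86 + 2179.85 + 428.22 = 3462.35
ΣP(t=0)Q(t=0) = 1.19×263 + 7.21×58 + 435.97×5 + 1.22×340 = 312.97 + 418.18 + 2179.85 + 414.8 = 3325.8
L = 3462.35 / 3325.8 × 100 = 104.1058
Paasche component (current-period weights):
ΣP(t=1)Q(t=1) = 1.05×318 + 8.51×66 + 579.18×5 + 0.97×351 = 333.9 + 561.66 + 2895.9 + 340.47 = 4131.93
ΣP(t=1)Q(t=0) = 1.05×263 + 8.51×58 + 579.18×5 + 0.97×340 = 276.15 + 493.58 + 2895.9 + 329.8 = 3995.43
P = 4131.93 / 3995.43 × 100 = 103.4164
Fisher = √(L × P) = √(104.1058 × 103.4164) = 103.7605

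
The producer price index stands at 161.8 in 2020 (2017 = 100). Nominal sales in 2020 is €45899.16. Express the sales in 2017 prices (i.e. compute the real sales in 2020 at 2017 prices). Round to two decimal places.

28367.84

Real = Nominal ÷ (Index/100) = 45899.16 ÷ (161.8/100)
     = 45899.16 ÷ 1.618 = 28367.8368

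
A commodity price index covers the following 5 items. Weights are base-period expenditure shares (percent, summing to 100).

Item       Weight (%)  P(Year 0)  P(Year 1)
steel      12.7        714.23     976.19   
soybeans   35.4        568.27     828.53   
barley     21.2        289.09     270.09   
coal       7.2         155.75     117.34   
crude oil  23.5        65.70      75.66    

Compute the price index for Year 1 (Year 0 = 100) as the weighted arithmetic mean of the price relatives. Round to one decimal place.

steel: 12.7 × (976.19/714.23) = 12.7 × 1.366773 = 17.3580
soybeans: 35.4 × (828.53/568.27) = 35.4 × 1.457987 = 51.6127
barley: 21.2 × (270.09/289.09) = 21.2 × 0.934277 = 19.8067
coal: 7.2 × (117.34/155.75) = 7.2 × 0.753387 = 5.4244
crude oil: 23.5 × (75.66/65.70) = 23.5 × 1.151598 = 27.0626
Index = Σ wᵢ·(p₁ᵢ/p₀ᵢ) = 17.3580 + 51.6127 + 19.8067 + 5.4244 + 27.0626 = 121.2643

121.3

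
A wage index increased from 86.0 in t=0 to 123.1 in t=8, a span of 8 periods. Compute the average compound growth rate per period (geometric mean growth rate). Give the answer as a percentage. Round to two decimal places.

Growth factor = (123.1/86.0)^(1/8) = (1.431395)^(1/8) = 1.045851
Growth rate = 1.045851 − 1 = 0.045851 = 4.5851%

4.59%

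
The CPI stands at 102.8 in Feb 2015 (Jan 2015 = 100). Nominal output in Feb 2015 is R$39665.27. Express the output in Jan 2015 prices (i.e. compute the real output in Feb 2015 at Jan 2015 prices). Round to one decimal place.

Real = Nominal ÷ (Index/100) = 39665.27 ÷ (102.8/100)
     = 39665.27 ÷ 1.028 = 38584.8930

38584.9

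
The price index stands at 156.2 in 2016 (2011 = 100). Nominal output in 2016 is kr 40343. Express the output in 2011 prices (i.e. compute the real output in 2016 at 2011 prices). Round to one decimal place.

Real = Nominal ÷ (Index/100) = 40343 ÷ (156.2/100)
     = 40343 ÷ 1.562 = 25827.7849

25827.8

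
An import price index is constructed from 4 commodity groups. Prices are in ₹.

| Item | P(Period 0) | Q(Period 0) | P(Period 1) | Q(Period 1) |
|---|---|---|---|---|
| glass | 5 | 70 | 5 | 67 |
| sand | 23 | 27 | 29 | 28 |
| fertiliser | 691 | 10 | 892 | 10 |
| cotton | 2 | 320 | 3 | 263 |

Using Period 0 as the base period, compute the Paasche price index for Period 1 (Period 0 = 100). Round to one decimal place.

129.0

Paasche price index uses current-period quantities as weights.
ΣP(Period 1)·Q(Period 1) = 5×67 + 29×28 + 892×10 + 3×263 = 335 + 812 + 8920 + 789 = 10856
ΣP(Period 0)·Q(Period 1) = 5×67 + 23×28 + 691×10 + 2×263 = 335 + 644 + 6910 + 526 = 8415
Index = 10856 / 8415 × 100 = 129.0077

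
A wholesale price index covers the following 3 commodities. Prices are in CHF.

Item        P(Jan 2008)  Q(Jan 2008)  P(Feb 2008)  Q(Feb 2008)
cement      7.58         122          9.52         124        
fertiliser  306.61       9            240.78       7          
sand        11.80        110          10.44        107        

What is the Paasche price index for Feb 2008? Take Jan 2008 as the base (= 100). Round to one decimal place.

Paasche price index uses current-period quantities as weights.
ΣP(Feb 2008)·Q(Feb 2008) = 9.52×124 + 240.78×7 + 10.44×107 = 1180.48 + 1685.46 + 1117.08 = 3983.02
ΣP(Jan 2008)·Q(Feb 2008) = 7.58×124 + 306.61×7 + 11.80×107 = 939.92 + 2146.27 + 1262.6 = 4348.79
Index = 3983.02 / 4348.79 × 100 = 91.5892

91.6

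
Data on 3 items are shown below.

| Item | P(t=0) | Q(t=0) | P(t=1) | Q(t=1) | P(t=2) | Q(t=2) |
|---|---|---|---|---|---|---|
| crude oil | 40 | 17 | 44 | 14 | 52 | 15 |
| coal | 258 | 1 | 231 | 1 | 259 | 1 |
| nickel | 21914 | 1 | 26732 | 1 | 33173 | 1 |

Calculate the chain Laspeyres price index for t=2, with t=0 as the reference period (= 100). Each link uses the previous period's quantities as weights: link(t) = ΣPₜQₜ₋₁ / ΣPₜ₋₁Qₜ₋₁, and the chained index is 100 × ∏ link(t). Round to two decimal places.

150.20

Link t=0→t=1:
ΣP(t=1)Q(t=0) = 44×17 + 231×1 + 26732×1 = 748 + 231 + 26732 = 27711
ΣP(t=0)Q(t=0) = 40×17 + 258×1 + 21914×1 = 680 + 258 + 21914 = 22852
link = 27711/22852 = 1.212629
Link t=1→t=2:
ΣP(t=2)Q(t=1) = 52×14 + 259×1 + 33173×1 = 728 + 259 + 33173 = 34160
ΣP(t=1)Q(t=1) = 44×14 + 231×1 + 26732×1 = 616 + 231 + 26732 = 27579
link = 34160/27579 = 1.238624
Chained index = 100 × 1.212629 × 1.238624 = 150.1991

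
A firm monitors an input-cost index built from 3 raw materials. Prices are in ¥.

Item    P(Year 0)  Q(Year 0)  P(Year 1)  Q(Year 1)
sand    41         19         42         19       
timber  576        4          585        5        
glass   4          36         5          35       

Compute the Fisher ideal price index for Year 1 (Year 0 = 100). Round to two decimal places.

Laspeyres component (base-period weights):
ΣP(Year 1)Q(Year 0) = 42×19 + 585×4 + 5×36 = 798 + 2340 + 180 = 3318
ΣP(Year 0)Q(Year 0) = 41×19 + 576×4 + 4×36 = 779 + 2304 + 144 = 3227
L = 3318 / 3227 × 100 = 102.8200
Paasche component (current-period weights):
ΣP(Year 1)Q(Year 1) = 42×19 + 585×5 + 5×35 = 798 + 2925 + 175 = 3898
ΣP(Year 0)Q(Year 1) = 41×19 + 576×5 + 4×35 = 779 + 2880 + 140 = 3799
P = 3898 / 3799 × 100 = 102.6059
Fisher = √(L × P) = √(102.8200 × 102.6059) = 102.7129

102.71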